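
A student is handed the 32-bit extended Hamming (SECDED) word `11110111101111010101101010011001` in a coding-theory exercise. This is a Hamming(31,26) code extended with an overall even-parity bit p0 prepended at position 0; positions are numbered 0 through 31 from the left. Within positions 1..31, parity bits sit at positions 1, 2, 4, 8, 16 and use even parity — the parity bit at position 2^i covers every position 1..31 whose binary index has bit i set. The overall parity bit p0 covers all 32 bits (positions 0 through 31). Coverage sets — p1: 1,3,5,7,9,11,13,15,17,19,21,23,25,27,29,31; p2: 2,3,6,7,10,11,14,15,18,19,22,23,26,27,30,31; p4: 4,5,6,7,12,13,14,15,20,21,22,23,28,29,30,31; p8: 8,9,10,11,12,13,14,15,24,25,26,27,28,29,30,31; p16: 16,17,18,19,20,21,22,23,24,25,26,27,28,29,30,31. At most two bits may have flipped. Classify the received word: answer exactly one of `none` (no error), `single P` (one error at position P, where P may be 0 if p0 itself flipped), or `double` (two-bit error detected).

single 3

s1: b1⊕b3⊕b5⊕b7⊕b9⊕b11⊕b13⊕b15⊕b17⊕b19⊕b21⊕b23⊕b25⊕b27⊕b29⊕b31 = 1⊕1⊕1⊕1⊕0⊕1⊕1⊕1⊕1⊕1⊕0⊕0⊕0⊕1⊕0⊕1 = 1
s2: b2⊕b3⊕b6⊕b7⊕b10⊕b11⊕b14⊕b15⊕b18⊕b19⊕b22⊕b23⊕b26⊕b27⊕b30⊕b31 = 1⊕1⊕1⊕1⊕1⊕1⊕0⊕1⊕0⊕1⊕1⊕0⊕0⊕1⊕0⊕1 = 1
s4: b4⊕b5⊕b6⊕b7⊕b12⊕b13⊕b14⊕b15⊕b20⊕b21⊕b22⊕b23⊕b28⊕b29⊕b30⊕b31 = 0⊕1⊕1⊕1⊕1⊕1⊕0⊕1⊕1⊕0⊕1⊕0⊕1⊕0⊕0⊕1 = 0
s8: b8⊕b9⊕b10⊕b11⊕b12⊕b13⊕b14⊕b15⊕b24⊕b25⊕b26⊕b27⊕b28⊕b29⊕b30⊕b31 = 1⊕0⊕1⊕1⊕1⊕1⊕0⊕1⊕1⊕0⊕0⊕1⊕1⊕0⊕0⊕1 = 0
s16: b16⊕b17⊕b18⊕b19⊕b20⊕b21⊕b22⊕b23⊕b24⊕b25⊕b26⊕b27⊕b28⊕b29⊕b30⊕b31 = 0⊕1⊕0⊕1⊕1⊕0⊕1⊕0⊕1⊕0⊕0⊕1⊕1⊕0⊕0⊕1 = 0
Syndrome (s16...s1) = 00011 → position 3.
Overall parity (XOR of all 32 bits, including p0): 1⊕1⊕1⊕1⊕0⊕1⊕1⊕1⊕1⊕0⊕1⊕1⊕1⊕1⊕0⊕1⊕0⊕1⊕0⊕1⊕1⊕0⊕1⊕0⊕1⊕0⊕0⊕1⊕1⊕0⊕0⊕1 = 1
Overall=1, syndrome position=3 → single-bit error at position 3.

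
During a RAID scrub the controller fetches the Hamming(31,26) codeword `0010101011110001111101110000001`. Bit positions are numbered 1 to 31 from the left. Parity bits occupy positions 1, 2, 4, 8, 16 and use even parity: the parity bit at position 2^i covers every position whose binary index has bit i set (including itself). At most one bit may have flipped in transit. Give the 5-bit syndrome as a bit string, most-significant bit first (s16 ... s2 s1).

10111

s1: b1⊕b3⊕b5⊕b7⊕b9⊕b11⊕b13⊕b15⊕b17⊕b19⊕b21⊕b23⊕b25⊕b27⊕b29⊕b31 = 0⊕1⊕1⊕1⊕1⊕1⊕0⊕0⊕1⊕1⊕0⊕1⊕0⊕0⊕0⊕1 = 1
s2: b2⊕b3⊕b6⊕b7⊕b10⊕b11⊕b14⊕b15⊕b18⊕b19⊕b22⊕b23⊕b26⊕b27⊕b30⊕b31 = 0⊕1⊕0⊕1⊕1⊕1⊕0⊕0⊕1⊕1⊕1⊕1⊕0⊕0⊕0⊕1 = 1
s4: b4⊕b5⊕b6⊕b7⊕b12⊕b13⊕b14⊕b15⊕b20⊕b21⊕b22⊕b23⊕b28⊕b29⊕b30⊕b31 = 0⊕1⊕0⊕1⊕1⊕0⊕0⊕0⊕1⊕0⊕1⊕1⊕0⊕0⊕0⊕1 = 1
s8: b8⊕b9⊕b10⊕b11⊕b12⊕b13⊕b14⊕b15⊕b24⊕b25⊕b26⊕b27⊕b28⊕b29⊕b30⊕b31 = 0⊕1⊕1⊕1⊕1⊕0⊕0⊕0⊕1⊕0⊕0⊕0⊕0⊕0⊕0⊕1 = 0
s16: b16⊕b17⊕b18⊕b19⊕b20⊕b21⊕b22⊕b23⊕b24⊕b25⊕b26⊕b27⊕b28⊕b29⊕b30⊕b31 = 1⊕1⊕1⊕1⊕1⊕0⊕1⊕1⊕1⊕0⊕0⊕0⊕0⊕0⊕0⊕1 = 1
Syndrome (s16...s1) = 10111 → position 23.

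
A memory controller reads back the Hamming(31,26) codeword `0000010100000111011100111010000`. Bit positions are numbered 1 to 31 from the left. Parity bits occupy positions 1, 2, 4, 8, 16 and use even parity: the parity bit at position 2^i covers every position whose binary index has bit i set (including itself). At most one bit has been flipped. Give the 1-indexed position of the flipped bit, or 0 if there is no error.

7

s1: b1⊕b3⊕b5⊕b7⊕b9⊕b11⊕b13⊕b15⊕b17⊕b19⊕b21⊕b23⊕b25⊕b27⊕b29⊕b31 = 0⊕0⊕0⊕0⊕0⊕0⊕0⊕1⊕0⊕1⊕0⊕1⊕1⊕1⊕0⊕0 = 1
s2: b2⊕b3⊕b6⊕b7⊕b10⊕b11⊕b14⊕b15⊕b18⊕b19⊕b22⊕b23⊕b26⊕b27⊕b30⊕b31 = 0⊕0⊕1⊕0⊕0⊕0⊕1⊕1⊕1⊕1⊕0⊕1⊕0⊕1⊕0⊕0 = 1
s4: b4⊕b5⊕b6⊕b7⊕b12⊕b13⊕b14⊕b15⊕b20⊕b21⊕b22⊕b23⊕b28⊕b29⊕b30⊕b31 = 0⊕0⊕1⊕0⊕0⊕0⊕1⊕1⊕1⊕0⊕0⊕1⊕0⊕0⊕0⊕0 = 1
s8: b8⊕b9⊕b10⊕b11⊕b12⊕b13⊕b14⊕b15⊕b24⊕b25⊕b26⊕b27⊕b28⊕b29⊕b30⊕b31 = 1⊕0⊕0⊕0⊕0⊕0⊕1⊕1⊕1⊕1⊕0⊕1⊕0⊕0⊕0⊕0 = 0
s16: b16⊕b17⊕b18⊕b19⊕b20⊕b21⊕b22⊕b23⊕b24⊕b25⊕b26⊕b27⊕b28⊕b29⊕b30⊕b31 = 1⊕0⊕1⊕1⊕1⊕0⊕0⊕1⊕1⊕1⊕0⊕1⊕0⊕0⊕0⊕0 = 0
Syndrome (s16...s1) = 00111 → position 7.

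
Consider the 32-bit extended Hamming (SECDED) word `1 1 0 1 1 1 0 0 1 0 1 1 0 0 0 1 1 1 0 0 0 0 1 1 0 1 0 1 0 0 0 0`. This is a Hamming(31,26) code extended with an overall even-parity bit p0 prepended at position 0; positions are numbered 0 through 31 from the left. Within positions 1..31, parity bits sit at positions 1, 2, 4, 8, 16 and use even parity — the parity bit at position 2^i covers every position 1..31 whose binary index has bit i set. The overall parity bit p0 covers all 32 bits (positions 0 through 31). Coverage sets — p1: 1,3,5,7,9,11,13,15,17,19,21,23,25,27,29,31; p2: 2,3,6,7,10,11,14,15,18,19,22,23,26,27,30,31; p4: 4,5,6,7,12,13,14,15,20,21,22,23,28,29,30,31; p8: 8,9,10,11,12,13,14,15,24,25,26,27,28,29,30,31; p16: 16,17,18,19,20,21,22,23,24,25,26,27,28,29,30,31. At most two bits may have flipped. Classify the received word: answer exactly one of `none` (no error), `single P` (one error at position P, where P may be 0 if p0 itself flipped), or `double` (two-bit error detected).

single 7

s1: b1⊕b3⊕b5⊕b7⊕b9⊕b11⊕b13⊕b15⊕b17⊕b19⊕b21⊕b23⊕b25⊕b27⊕b29⊕b31 = 1⊕1⊕1⊕0⊕0⊕1⊕0⊕1⊕1⊕0⊕0⊕1⊕1⊕1⊕0⊕0 = 1
s2: b2⊕b3⊕b6⊕b7⊕b10⊕b11⊕b14⊕b15⊕b18⊕b19⊕b22⊕b23⊕b26⊕b27⊕b30⊕b31 = 0⊕1⊕0⊕0⊕1⊕1⊕0⊕1⊕0⊕0⊕1⊕1⊕0⊕1⊕0⊕0 = 1
s4: b4⊕b5⊕b6⊕b7⊕b12⊕b13⊕b14⊕b15⊕b20⊕b21⊕b22⊕b23⊕b28⊕b29⊕b30⊕b31 = 1⊕1⊕0⊕0⊕0⊕0⊕0⊕1⊕0⊕0⊕1⊕1⊕0⊕0⊕0⊕0 = 1
s8: b8⊕b9⊕b10⊕b11⊕b12⊕b13⊕b14⊕b15⊕b24⊕b25⊕b26⊕b27⊕b28⊕b29⊕b30⊕b31 = 1⊕0⊕1⊕1⊕0⊕0⊕0⊕1⊕0⊕1⊕0⊕1⊕0⊕0⊕0⊕0 = 0
s16: b16⊕b17⊕b18⊕b19⊕b20⊕b21⊕b22⊕b23⊕b24⊕b25⊕b26⊕b27⊕b28⊕b29⊕b30⊕b31 = 1⊕1⊕0⊕0⊕0⊕0⊕1⊕1⊕0⊕1⊕0⊕1⊕0⊕0⊕0⊕0 = 0
Syndrome (s16...s1) = 00111 → position 7.
Overall parity (XOR of all 32 bits, including p0): 1⊕1⊕0⊕1⊕1⊕1⊕0⊕0⊕1⊕0⊕1⊕1⊕0⊕0⊕0⊕1⊕1⊕1⊕0⊕0⊕0⊕0⊕1⊕1⊕0⊕1⊕0⊕1⊕0⊕0⊕0⊕0 = 1
Overall=1, syndrome position=7 → single-bit error at position 7.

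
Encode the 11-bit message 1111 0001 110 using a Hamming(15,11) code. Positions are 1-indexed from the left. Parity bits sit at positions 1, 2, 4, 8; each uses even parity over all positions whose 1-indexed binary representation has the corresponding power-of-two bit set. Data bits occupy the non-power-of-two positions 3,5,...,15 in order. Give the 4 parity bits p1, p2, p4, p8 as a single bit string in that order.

Place data bits at non-power-of-two positions: b3=1, b5=1, b6=1, b7=1, b9=0, b10=0, b11=0, b12=1, b13=1, b14=1, b15=0.
p1 = XOR of data positions {3,5,7,9,11,13,15} = 1⊕1⊕1⊕0⊕0⊕1⊕0 = 0
p2 = XOR of data positions {3,6,7,10,11,14,15} = 1⊕1⊕1⊕0⊕0⊕1⊕0 = 0
p4 = XOR of data positions {5,6,7,12,13,14,15} = 1⊕1⊕1⊕1⊕1⊕1⊕0 = 0
p8 = XOR of data positions {9,10,11,12,13,14,15} = 0⊕0⊕0⊕1⊕1⊕1⊕0 = 1
Parity bits p1,p2,p4,p8 = 0001

0001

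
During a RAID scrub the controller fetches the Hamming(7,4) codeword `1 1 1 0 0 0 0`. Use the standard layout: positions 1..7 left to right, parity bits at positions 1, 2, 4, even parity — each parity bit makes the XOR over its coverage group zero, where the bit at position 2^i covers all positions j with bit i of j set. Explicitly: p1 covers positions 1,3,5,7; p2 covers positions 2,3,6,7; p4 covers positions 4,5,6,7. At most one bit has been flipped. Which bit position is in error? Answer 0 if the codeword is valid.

s1: b1⊕b3⊕b5⊕b7 = 1⊕1⊕0⊕0 = 0
s2: b2⊕b3⊕b6⊕b7 = 1⊕1⊕0⊕0 = 0
s4: b4⊕b5⊕b6⊕b7 = 0⊕0⊕0⊕0 = 0
Syndrome (s4...s1) = 000 → position 0 (no error).

0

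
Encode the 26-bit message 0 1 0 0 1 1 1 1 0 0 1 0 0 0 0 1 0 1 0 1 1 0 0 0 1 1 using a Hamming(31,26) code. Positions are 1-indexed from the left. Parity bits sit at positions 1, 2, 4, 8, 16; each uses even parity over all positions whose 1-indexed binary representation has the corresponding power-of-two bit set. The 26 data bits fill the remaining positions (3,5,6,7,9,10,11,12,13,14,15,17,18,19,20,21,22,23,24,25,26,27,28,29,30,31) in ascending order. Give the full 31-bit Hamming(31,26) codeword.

Place data bits at non-power-of-two positions: b3=0, b5=1, b6=0, b7=0, b9=1, b10=1, b11=1, b12=1, b13=0, b14=0, b15=1, b17=0, b18=0, b19=0, b20=0, b21=1, b22=0, b23=1, b24=0, b25=1, b26=1, b27=0, b28=0, b29=0, b30=1, b31=1.
p1 = XOR of data positions {3,5,7,9,11,13,15,17,19,21,23,25,27,29,31} = 0⊕1⊕0⊕1⊕1⊕0⊕1⊕0⊕0⊕1⊕1⊕1⊕0⊕0⊕1 = 0
p2 = XOR of data positions {3,6,7,10,11,14,15,18,19,22,23,26,27,30,31} = 0⊕0⊕0⊕1⊕1⊕0⊕1⊕0⊕0⊕0⊕1⊕1⊕0⊕1⊕1 = 1
p4 = XOR of data positions {5,6,7,12,13,14,15,20,21,22,23,28,29,30,31} = 1⊕0⊕0⊕1⊕0⊕0⊕1⊕0⊕1⊕0⊕1⊕0⊕0⊕1⊕1 = 1
p8 = XOR of data positions {9,10,11,12,13,14,15,24,25,26,27,28,29,30,31} = 1⊕1⊕1⊕1⊕0⊕0⊕1⊕0⊕1⊕1⊕0⊕0⊕0⊕1⊕1 = 1
p16 = XOR of data positions {17,18,19,20,21,22,23,24,25,26,27,28,29,30,31} = 0⊕0⊕0⊕0⊕1⊕0⊕1⊕0⊕1⊕1⊕0⊕0⊕0⊕1⊕1 = 0
Codeword b1..b31 = 0101100111110010000010101100011

0101100111110010000010101100011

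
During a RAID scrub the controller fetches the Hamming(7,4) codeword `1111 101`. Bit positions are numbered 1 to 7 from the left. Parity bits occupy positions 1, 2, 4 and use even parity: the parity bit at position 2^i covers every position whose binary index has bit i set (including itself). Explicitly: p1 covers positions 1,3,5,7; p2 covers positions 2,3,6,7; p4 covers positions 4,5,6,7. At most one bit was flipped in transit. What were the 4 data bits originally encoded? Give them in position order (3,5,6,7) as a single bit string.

s1: b1⊕b3⊕b5⊕b7 = 1⊕1⊕1⊕1 = 0
s2: b2⊕b3⊕b6⊕b7 = 1⊕1⊕0⊕1 = 1
s4: b4⊕b5⊕b6⊕b7 = 1⊕1⊕0⊕1 = 1
Syndrome (s4...s1) = 110 → position 6.
Flip bit 6: corrected codeword = 1111111
Data bits at positions 3,5,6,7: 1111

1111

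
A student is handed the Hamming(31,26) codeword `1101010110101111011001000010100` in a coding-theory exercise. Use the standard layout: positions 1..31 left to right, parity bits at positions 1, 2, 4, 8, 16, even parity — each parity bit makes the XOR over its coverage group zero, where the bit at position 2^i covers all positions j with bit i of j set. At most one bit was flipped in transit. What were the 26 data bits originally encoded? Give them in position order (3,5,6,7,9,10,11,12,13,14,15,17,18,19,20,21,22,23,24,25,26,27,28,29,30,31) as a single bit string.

00001010111011001000010100

s1: b1⊕b3⊕b5⊕b7⊕b9⊕b11⊕b13⊕b15⊕b17⊕b19⊕b21⊕b23⊕b25⊕b27⊕b29⊕b31 = 1⊕0⊕0⊕0⊕1⊕1⊕1⊕1⊕0⊕1⊕0⊕0⊕0⊕1⊕1⊕0 = 0
s2: b2⊕b3⊕b6⊕b7⊕b10⊕b11⊕b14⊕b15⊕b18⊕b19⊕b22⊕b23⊕b26⊕b27⊕b30⊕b31 = 1⊕0⊕1⊕0⊕0⊕1⊕1⊕1⊕1⊕1⊕1⊕0⊕0⊕1⊕0⊕0 = 1
s4: b4⊕b5⊕b6⊕b7⊕b12⊕b13⊕b14⊕b15⊕b20⊕b21⊕b22⊕b23⊕b28⊕b29⊕b30⊕b31 = 1⊕0⊕1⊕0⊕0⊕1⊕1⊕1⊕0⊕0⊕1⊕0⊕0⊕1⊕0⊕0 = 1
s8: b8⊕b9⊕b10⊕b11⊕b12⊕b13⊕b14⊕b15⊕b24⊕b25⊕b26⊕b27⊕b28⊕b29⊕b30⊕b31 = 1⊕1⊕0⊕1⊕0⊕1⊕1⊕1⊕0⊕0⊕0⊕1⊕0⊕1⊕0⊕0 = 0
s16: b16⊕b17⊕b18⊕b19⊕b20⊕b21⊕b22⊕b23⊕b24⊕b25⊕b26⊕b27⊕b28⊕b29⊕b30⊕b31 = 1⊕0⊕1⊕1⊕0⊕0⊕1⊕0⊕0⊕0⊕0⊕1⊕0⊕1⊕0⊕0 = 0
Syndrome (s16...s1) = 00110 → position 6.
Flip bit 6: corrected codeword = 1101000110101111011001000010100
Data bits at positions 3,5,6,7,9,10,11,12,13,14,15,17,18,19,20,21,22,23,24,25,26,27,28,29,30,31: 00001010111011001000010100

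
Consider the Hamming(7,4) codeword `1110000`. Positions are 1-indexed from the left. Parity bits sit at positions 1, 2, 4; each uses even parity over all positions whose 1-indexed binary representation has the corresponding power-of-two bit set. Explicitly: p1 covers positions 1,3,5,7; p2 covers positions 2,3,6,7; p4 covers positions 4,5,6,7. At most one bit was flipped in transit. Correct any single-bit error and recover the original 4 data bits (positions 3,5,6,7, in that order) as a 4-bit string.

1000

s1: b1⊕b3⊕b5⊕b7 = 1⊕1⊕0⊕0 = 0
s2: b2⊕b3⊕b6⊕b7 = 1⊕1⊕0⊕0 = 0
s4: b4⊕b5⊕b6⊕b7 = 0⊕0⊕0⊕0 = 0
Syndrome (s4...s1) = 000 → position 0 (no error).
No correction needed.
Data bits at positions 3,5,6,7: 1000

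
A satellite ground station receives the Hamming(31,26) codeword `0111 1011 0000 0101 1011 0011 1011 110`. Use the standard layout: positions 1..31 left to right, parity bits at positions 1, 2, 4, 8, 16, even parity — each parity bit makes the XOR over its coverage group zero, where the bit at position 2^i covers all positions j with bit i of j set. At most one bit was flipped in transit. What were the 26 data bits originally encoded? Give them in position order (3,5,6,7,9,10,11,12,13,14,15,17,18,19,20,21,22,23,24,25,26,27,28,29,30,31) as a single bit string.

11010000010101110111011110

s1: b1⊕b3⊕b5⊕b7⊕b9⊕b11⊕b13⊕b15⊕b17⊕b19⊕b21⊕b23⊕b25⊕b27⊕b29⊕b31 = 0⊕1⊕1⊕1⊕0⊕0⊕0⊕0⊕1⊕1⊕0⊕1⊕1⊕1⊕1⊕0 = 1
s2: b2⊕b3⊕b6⊕b7⊕b10⊕b11⊕b14⊕b15⊕b18⊕b19⊕b22⊕b23⊕b26⊕b27⊕b30⊕b31 = 1⊕1⊕0⊕1⊕0⊕0⊕1⊕0⊕0⊕1⊕0⊕1⊕0⊕1⊕1⊕0 = 0
s4: b4⊕b5⊕b6⊕b7⊕b12⊕b13⊕b14⊕b15⊕b20⊕b21⊕b22⊕b23⊕b28⊕b29⊕b30⊕b31 = 1⊕1⊕0⊕1⊕0⊕0⊕1⊕0⊕1⊕0⊕0⊕1⊕1⊕1⊕1⊕0 = 1
s8: b8⊕b9⊕b10⊕b11⊕b12⊕b13⊕b14⊕b15⊕b24⊕b25⊕b26⊕b27⊕b28⊕b29⊕b30⊕b31 = 1⊕0⊕0⊕0⊕0⊕0⊕1⊕0⊕1⊕1⊕0⊕1⊕1⊕1⊕1⊕0 = 0
s16: b16⊕b17⊕b18⊕b19⊕b20⊕b21⊕b22⊕b23⊕b24⊕b25⊕b26⊕b27⊕b28⊕b29⊕b30⊕b31 = 1⊕1⊕0⊕1⊕1⊕0⊕0⊕1⊕1⊕1⊕0⊕1⊕1⊕1⊕1⊕0 = 1
Syndrome (s16...s1) = 10101 → position 21.
Flip bit 21: corrected codeword = 0111101100000101101110111011110
Data bits at positions 3,5,6,7,9,10,11,12,13,14,15,17,18,19,20,21,22,23,24,25,26,27,28,29,30,31: 11010000010101110111011110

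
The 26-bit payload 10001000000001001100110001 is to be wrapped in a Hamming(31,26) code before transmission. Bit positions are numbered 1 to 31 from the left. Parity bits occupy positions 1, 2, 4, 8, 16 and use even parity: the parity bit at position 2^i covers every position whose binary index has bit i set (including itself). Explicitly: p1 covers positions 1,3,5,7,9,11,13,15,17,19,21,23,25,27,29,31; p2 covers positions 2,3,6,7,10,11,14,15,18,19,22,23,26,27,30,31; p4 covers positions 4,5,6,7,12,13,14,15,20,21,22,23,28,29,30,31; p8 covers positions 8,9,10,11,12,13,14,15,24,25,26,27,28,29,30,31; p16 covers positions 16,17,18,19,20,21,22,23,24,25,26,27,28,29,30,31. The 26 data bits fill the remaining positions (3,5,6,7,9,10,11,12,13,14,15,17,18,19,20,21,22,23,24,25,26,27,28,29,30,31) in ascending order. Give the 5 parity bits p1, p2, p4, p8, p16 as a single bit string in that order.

01100

Place data bits at non-power-of-two positions: b3=1, b5=0, b6=0, b7=0, b9=1, b10=0, b11=0, b12=0, b13=0, b14=0, b15=0, b17=0, b18=0, b19=1, b20=0, b21=0, b22=1, b23=1, b24=0, b25=0, b26=1, b27=1, b28=0, b29=0, b30=0, b31=1.
p1 = XOR of data positions {3,5,7,9,11,13,15,17,19,21,23,25,27,29,31} = 1⊕0⊕0⊕1⊕0⊕0⊕0⊕0⊕1⊕0⊕1⊕0⊕1⊕0⊕1 = 0
p2 = XOR of data positions {3,6,7,10,11,14,15,18,19,22,23,26,27,30,31} = 1⊕0⊕0⊕0⊕0⊕0⊕0⊕0⊕1⊕1⊕1⊕1⊕1⊕0⊕1 = 1
p4 = XOR of data positions {5,6,7,12,13,14,15,20,21,22,23,28,29,30,31} = 0⊕0⊕0⊕0⊕0⊕0⊕0⊕0⊕0⊕1⊕1⊕0⊕0⊕0⊕1 = 1
p8 = XOR of data positions {9,10,11,12,13,14,15,24,25,26,27,28,29,30,31} = 1⊕0⊕0⊕0⊕0⊕0⊕0⊕0⊕0⊕1⊕1⊕0⊕0⊕0⊕1 = 0
p16 = XOR of data positions {17,18,19,20,21,22,23,24,25,26,27,28,29,30,31} = 0⊕0⊕1⊕0⊕0⊕1⊕1⊕0⊕0⊕1⊕1⊕0⊕0⊕0⊕1 = 0
Parity bits p1,p2,p4,p8,p16 = 01100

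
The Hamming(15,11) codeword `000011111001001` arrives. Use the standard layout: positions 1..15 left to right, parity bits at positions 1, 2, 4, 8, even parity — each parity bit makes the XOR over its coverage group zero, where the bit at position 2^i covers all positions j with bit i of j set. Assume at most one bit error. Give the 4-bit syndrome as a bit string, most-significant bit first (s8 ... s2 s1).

s1: b1⊕b3⊕b5⊕b7⊕b9⊕b11⊕b13⊕b15 = 0⊕0⊕1⊕1⊕1⊕0⊕0⊕1 = 0
s2: b2⊕b3⊕b6⊕b7⊕b10⊕b11⊕b14⊕b15 = 0⊕0⊕1⊕1⊕0⊕0⊕0⊕1 = 1
s4: b4⊕b5⊕b6⊕b7⊕b12⊕b13⊕b14⊕b15 = 0⊕1⊕1⊕1⊕1⊕0⊕0⊕1 = 1
s8: b8⊕b9⊕b10⊕b11⊕b12⊕b13⊕b14⊕b15 = 1⊕1⊕0⊕0⊕1⊕0⊕0⊕1 = 0
Syndrome (s8...s1) = 0110 → position 6.

0110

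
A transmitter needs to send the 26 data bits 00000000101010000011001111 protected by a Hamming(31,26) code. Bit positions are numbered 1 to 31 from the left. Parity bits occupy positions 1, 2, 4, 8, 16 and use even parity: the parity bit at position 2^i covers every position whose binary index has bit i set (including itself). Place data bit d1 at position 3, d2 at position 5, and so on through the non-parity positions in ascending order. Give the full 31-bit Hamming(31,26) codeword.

Place data bits at non-power-of-two positions: b3=0, b5=0, b6=0, b7=0, b9=0, b10=0, b11=0, b12=0, b13=1, b14=0, b15=1, b17=0, b18=1, b19=0, b20=0, b21=0, b22=0, b23=0, b24=1, b25=1, b26=0, b27=0, b28=1, b29=1, b30=1, b31=1.
p1 = XOR of data positions {3,5,7,9,11,13,15,17,19,21,23,25,27,29,31} = 0⊕0⊕0⊕0⊕0⊕1⊕1⊕0⊕0⊕0⊕0⊕1⊕0⊕1⊕1 = 1
p2 = XOR of data positions {3,6,7,10,11,14,15,18,19,22,23,26,27,30,31} = 0⊕0⊕0⊕0⊕0⊕0⊕1⊕1⊕0⊕0⊕0⊕0⊕0⊕1⊕1 = 0
p4 = XOR of data positions {5,6,7,12,13,14,15,20,21,22,23,28,29,30,31} = 0⊕0⊕0⊕0⊕1⊕0⊕1⊕0⊕0⊕0⊕0⊕1⊕1⊕1⊕1 = 0
p8 = XOR of data positions {9,10,11,12,13,14,15,24,25,26,27,28,29,30,31} = 0⊕0⊕0⊕0⊕1⊕0⊕1⊕1⊕1⊕0⊕0⊕1⊕1⊕1⊕1 = 0
p16 = XOR of data positions {17,18,19,20,21,22,23,24,25,26,27,28,29,30,31} = 0⊕1⊕0⊕0⊕0⊕0⊕0⊕1⊕1⊕0⊕0⊕1⊕1⊕1⊕1 = 1
Codeword b1..b31 = 1000000000001011010000011001111

1000000000001011010000011001111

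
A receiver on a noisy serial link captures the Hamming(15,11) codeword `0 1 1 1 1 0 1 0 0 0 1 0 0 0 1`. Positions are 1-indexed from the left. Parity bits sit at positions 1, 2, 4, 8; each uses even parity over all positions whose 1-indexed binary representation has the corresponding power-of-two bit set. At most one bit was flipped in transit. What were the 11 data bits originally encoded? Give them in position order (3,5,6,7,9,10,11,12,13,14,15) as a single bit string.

s1: b1⊕b3⊕b5⊕b7⊕b9⊕b11⊕b13⊕b15 = 0⊕1⊕1⊕1⊕0⊕1⊕0⊕1 = 1
s2: b2⊕b3⊕b6⊕b7⊕b10⊕b11⊕b14⊕b15 = 1⊕1⊕0⊕1⊕0⊕1⊕0⊕1 = 1
s4: b4⊕b5⊕b6⊕b7⊕b12⊕b13⊕b14⊕b15 = 1⊕1⊕0⊕1⊕0⊕0⊕0⊕1 = 0
s8: b8⊕b9⊕b10⊕b11⊕b12⊕b13⊕b14⊕b15 = 0⊕0⊕0⊕1⊕0⊕0⊕0⊕1 = 0
Syndrome (s8...s1) = 0011 → position 3.
Flip bit 3: corrected codeword = 010110100010001
Data bits at positions 3,5,6,7,9,10,11,12,13,14,15: 01010010001

01010010001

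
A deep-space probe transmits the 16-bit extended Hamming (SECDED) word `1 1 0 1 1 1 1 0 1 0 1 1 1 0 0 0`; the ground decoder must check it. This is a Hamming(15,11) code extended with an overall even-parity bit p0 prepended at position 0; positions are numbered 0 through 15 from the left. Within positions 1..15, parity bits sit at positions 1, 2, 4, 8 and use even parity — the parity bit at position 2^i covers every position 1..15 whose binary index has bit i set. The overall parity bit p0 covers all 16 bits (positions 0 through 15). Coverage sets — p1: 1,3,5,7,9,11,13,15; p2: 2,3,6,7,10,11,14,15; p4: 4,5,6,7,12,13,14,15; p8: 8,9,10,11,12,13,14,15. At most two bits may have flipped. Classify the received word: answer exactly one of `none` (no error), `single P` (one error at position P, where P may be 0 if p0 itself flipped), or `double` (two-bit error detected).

none

s1: b1⊕b3⊕b5⊕b7⊕b9⊕b11⊕b13⊕b15 = 1⊕1⊕1⊕0⊕0⊕1⊕0⊕0 = 0
s2: b2⊕b3⊕b6⊕b7⊕b10⊕b11⊕b14⊕b15 = 0⊕1⊕1⊕0⊕1⊕1⊕0⊕0 = 0
s4: b4⊕b5⊕b6⊕b7⊕b12⊕b13⊕b14⊕b15 = 1⊕1⊕1⊕0⊕1⊕0⊕0⊕0 = 0
s8: b8⊕b9⊕b10⊕b11⊕b12⊕b13⊕b14⊕b15 = 1⊕0⊕1⊕1⊕1⊕0⊕0⊕0 = 0
Syndrome (s8...s1) = 0000 → position 0 (no error).
Overall parity (XOR of all 16 bits, including p0): 1⊕1⊕0⊕1⊕1⊕1⊕1⊕0⊕1⊕0⊕1⊕1⊕1⊕0⊕0⊕0 = 0
Overall=0, syndrome position=0 → no error.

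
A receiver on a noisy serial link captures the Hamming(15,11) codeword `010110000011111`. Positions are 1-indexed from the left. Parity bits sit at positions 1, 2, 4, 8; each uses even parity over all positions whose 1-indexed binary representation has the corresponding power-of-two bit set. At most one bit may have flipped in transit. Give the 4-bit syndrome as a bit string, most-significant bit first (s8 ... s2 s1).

s1: b1⊕b3⊕b5⊕b7⊕b9⊕b11⊕b13⊕b15 = 0⊕0⊕1⊕0⊕0⊕1⊕1⊕1 = 0
s2: b2⊕b3⊕b6⊕b7⊕b10⊕b11⊕b14⊕b15 = 1⊕0⊕0⊕0⊕0⊕1⊕1⊕1 = 0
s4: b4⊕b5⊕b6⊕b7⊕b12⊕b13⊕b14⊕b15 = 1⊕1⊕0⊕0⊕1⊕1⊕1⊕1 = 0
s8: b8⊕b9⊕b10⊕b11⊕b12⊕b13⊕b14⊕b15 = 0⊕0⊕0⊕1⊕1⊕1⊕1⊕1 = 1
Syndrome (s8...s1) = 1000 → position 8.

1000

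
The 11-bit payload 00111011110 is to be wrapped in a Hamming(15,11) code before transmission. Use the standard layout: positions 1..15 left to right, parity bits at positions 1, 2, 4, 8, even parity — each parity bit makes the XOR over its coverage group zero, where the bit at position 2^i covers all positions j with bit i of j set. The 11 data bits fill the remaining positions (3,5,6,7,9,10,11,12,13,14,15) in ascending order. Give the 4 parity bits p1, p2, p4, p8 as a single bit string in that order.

Place data bits at non-power-of-two positions: b3=0, b5=0, b6=1, b7=1, b9=1, b10=0, b11=1, b12=1, b13=1, b14=1, b15=0.
p1 = XOR of data positions {3,5,7,9,11,13,15} = 0⊕0⊕1⊕1⊕1⊕1⊕0 = 0
p2 = XOR of data positions {3,6,7,10,11,14,15} = 0⊕1⊕1⊕0⊕1⊕1⊕0 = 0
p4 = XOR of data positions {5,6,7,12,13,14,15} = 0⊕1⊕1⊕1⊕1⊕1⊕0 = 1
p8 = XOR of data positions {9,10,11,12,13,14,15} = 1⊕0⊕1⊕1⊕1⊕1⊕0 = 1
Parity bits p1,p2,p4,p8 = 0011

0011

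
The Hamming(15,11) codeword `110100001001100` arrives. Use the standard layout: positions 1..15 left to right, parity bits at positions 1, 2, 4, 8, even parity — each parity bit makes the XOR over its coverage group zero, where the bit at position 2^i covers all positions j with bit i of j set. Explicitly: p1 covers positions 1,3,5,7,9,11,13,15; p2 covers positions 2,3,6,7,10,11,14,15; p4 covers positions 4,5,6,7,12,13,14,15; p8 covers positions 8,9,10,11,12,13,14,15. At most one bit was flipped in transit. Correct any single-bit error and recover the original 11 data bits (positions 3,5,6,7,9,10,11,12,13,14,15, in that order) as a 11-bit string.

s1: b1⊕b3⊕b5⊕b7⊕b9⊕b11⊕b13⊕b15 = 1⊕0⊕0⊕0⊕1⊕0⊕1⊕0 = 1
s2: b2⊕b3⊕b6⊕b7⊕b10⊕b11⊕b14⊕b15 = 1⊕0⊕0⊕0⊕0⊕0⊕0⊕0 = 1
s4: b4⊕b5⊕b6⊕b7⊕b12⊕b13⊕b14⊕b15 = 1⊕0⊕0⊕0⊕1⊕1⊕0⊕0 = 1
s8: b8⊕b9⊕b10⊕b11⊕b12⊕b13⊕b14⊕b15 = 0⊕1⊕0⊕0⊕1⊕1⊕0⊕0 = 1
Syndrome (s8...s1) = 1111 → position 15.
Flip bit 15: corrected codeword = 110100001001101
Data bits at positions 3,5,6,7,9,10,11,12,13,14,15: 00001001101

00001001101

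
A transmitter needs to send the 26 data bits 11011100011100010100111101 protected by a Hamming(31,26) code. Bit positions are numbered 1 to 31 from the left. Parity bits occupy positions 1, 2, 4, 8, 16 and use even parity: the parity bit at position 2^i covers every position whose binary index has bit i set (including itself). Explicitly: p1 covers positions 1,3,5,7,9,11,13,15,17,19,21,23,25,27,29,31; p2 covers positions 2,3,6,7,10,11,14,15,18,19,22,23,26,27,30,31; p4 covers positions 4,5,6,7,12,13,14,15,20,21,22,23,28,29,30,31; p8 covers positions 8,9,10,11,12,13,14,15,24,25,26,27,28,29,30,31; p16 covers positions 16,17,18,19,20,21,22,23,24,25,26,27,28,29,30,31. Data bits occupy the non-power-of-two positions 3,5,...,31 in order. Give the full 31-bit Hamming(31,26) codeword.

Place data bits at non-power-of-two positions: b3=1, b5=1, b6=0, b7=1, b9=1, b10=1, b11=0, b12=0, b13=0, b14=1, b15=1, b17=1, b18=0, b19=0, b20=0, b21=1, b22=0, b23=1, b24=0, b25=0, b26=1, b27=1, b28=1, b29=1, b30=0, b31=1.
p1 = XOR of data positions {3,5,7,9,11,13,15,17,19,21,23,25,27,29,31} = 1⊕1⊕1⊕1⊕0⊕0⊕1⊕1⊕0⊕1⊕1⊕0⊕1⊕1⊕1 = 1
p2 = XOR of data positions {3,6,7,10,11,14,15,18,19,22,23,26,27,30,31} = 1⊕0⊕1⊕1⊕0⊕1⊕1⊕0⊕0⊕0⊕1⊕1⊕1⊕0⊕1 = 1
p4 = XOR of data positions {5,6,7,12,13,14,15,20,21,22,23,28,29,30,31} = 1⊕0⊕1⊕0⊕0⊕1⊕1⊕0⊕1⊕0⊕1⊕1⊕1⊕0⊕1 = 1
p8 = XOR of data positions {9,10,11,12,13,14,15,24,25,26,27,28,29,30,31} = 1⊕1⊕0⊕0⊕0⊕1⊕1⊕0⊕0⊕1⊕1⊕1⊕1⊕0⊕1 = 1
p16 = XOR of data positions {17,18,19,20,21,22,23,24,25,26,27,28,29,30,31} = 1⊕0⊕0⊕0⊕1⊕0⊕1⊕0⊕0⊕1⊕1⊕1⊕1⊕0⊕1 = 0
Codeword b1..b31 = 1111101111000110100010100111101

1111101111000110100010100111101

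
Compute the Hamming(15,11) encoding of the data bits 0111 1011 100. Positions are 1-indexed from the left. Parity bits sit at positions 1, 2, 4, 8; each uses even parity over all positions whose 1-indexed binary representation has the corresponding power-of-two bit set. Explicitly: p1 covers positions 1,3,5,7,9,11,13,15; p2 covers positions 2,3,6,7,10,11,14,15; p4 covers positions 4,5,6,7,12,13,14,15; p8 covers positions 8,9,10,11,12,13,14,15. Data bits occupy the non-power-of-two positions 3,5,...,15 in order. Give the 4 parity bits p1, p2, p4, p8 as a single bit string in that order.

1110

Place data bits at non-power-of-two positions: b3=0, b5=1, b6=1, b7=1, b9=1, b10=0, b11=1, b12=1, b13=1, b14=0, b15=0.
p1 = XOR of data positions {3,5,7,9,11,13,15} = 0⊕1⊕1⊕1⊕1⊕1⊕0 = 1
p2 = XOR of data positions {3,6,7,10,11,14,15} = 0⊕1⊕1⊕0⊕1⊕0⊕0 = 1
p4 = XOR of data positions {5,6,7,12,13,14,15} = 1⊕1⊕1⊕1⊕1⊕0⊕0 = 1
p8 = XOR of data positions {9,10,11,12,13,14,15} = 1⊕0⊕1⊕1⊕1⊕0⊕0 = 0
Parity bits p1,p2,p4,p8 = 1110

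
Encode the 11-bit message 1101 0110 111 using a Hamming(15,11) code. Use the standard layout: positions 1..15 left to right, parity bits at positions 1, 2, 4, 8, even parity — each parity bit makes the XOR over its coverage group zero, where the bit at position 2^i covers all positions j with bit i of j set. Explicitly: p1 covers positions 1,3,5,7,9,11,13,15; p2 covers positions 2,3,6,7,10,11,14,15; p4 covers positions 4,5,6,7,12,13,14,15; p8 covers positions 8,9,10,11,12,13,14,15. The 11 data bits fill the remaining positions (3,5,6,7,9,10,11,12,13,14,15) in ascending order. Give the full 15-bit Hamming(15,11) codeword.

Place data bits at non-power-of-two positions: b3=1, b5=1, b6=0, b7=1, b9=0, b10=1, b11=1, b12=0, b13=1, b14=1, b15=1.
p1 = XOR of data positions {3,5,7,9,11,13,15} = 1⊕1⊕1⊕0⊕1⊕1⊕1 = 0
p2 = XOR of data positions {3,6,7,10,11,14,15} = 1⊕0⊕1⊕1⊕1⊕1⊕1 = 0
p4 = XOR of data positions {5,6,7,12,13,14,15} = 1⊕0⊕1⊕0⊕1⊕1⊕1 = 1
p8 = XOR of data positions {9,10,11,12,13,14,15} = 0⊕1⊕1⊕0⊕1⊕1⊕1 = 1
Codeword b1..b15 = 001110110110111

001110110110111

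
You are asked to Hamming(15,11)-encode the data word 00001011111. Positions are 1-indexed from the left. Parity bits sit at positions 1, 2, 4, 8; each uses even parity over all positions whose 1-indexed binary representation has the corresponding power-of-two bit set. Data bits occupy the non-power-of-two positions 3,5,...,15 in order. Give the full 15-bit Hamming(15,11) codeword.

Place data bits at non-power-of-two positions: b3=0, b5=0, b6=0, b7=0, b9=1, b10=0, b11=1, b12=1, b13=1, b14=1, b15=1.
p1 = XOR of data positions {3,5,7,9,11,13,15} = 0⊕0⊕0⊕1⊕1⊕1⊕1 = 0
p2 = XOR of data positions {3,6,7,10,11,14,15} = 0⊕0⊕0⊕0⊕1⊕1⊕1 = 1
p4 = XOR of data positions {5,6,7,12,13,14,15} = 0⊕0⊕0⊕1⊕1⊕1⊕1 = 0
p8 = XOR of data positions {9,10,11,12,13,14,15} = 1⊕0⊕1⊕1⊕1⊕1⊕1 = 0
Codeword b1..b15 = 010000001011111

010000001011111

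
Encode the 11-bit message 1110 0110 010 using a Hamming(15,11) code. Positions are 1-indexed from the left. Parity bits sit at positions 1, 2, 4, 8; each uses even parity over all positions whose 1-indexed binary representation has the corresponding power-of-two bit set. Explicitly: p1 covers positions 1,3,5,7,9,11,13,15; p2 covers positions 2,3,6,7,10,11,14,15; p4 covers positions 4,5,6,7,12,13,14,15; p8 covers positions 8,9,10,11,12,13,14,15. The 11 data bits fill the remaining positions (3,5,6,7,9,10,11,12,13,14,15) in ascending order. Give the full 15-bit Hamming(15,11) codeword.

Place data bits at non-power-of-two positions: b3=1, b5=1, b6=1, b7=0, b9=0, b10=1, b11=1, b12=0, b13=0, b14=1, b15=0.
p1 = XOR of data positions {3,5,7,9,11,13,15} = 1⊕1⊕0⊕0⊕1⊕0⊕0 = 1
p2 = XOR of data positions {3,6,7,10,11,14,15} = 1⊕1⊕0⊕1⊕1⊕1⊕0 = 1
p4 = XOR of data positions {5,6,7,12,13,14,15} = 1⊕1⊕0⊕0⊕0⊕1⊕0 = 1
p8 = XOR of data positions {9,10,11,12,13,14,15} = 0⊕1⊕1⊕0⊕0⊕1⊕0 = 1
Codeword b1..b15 = 111111010110010

111111010110010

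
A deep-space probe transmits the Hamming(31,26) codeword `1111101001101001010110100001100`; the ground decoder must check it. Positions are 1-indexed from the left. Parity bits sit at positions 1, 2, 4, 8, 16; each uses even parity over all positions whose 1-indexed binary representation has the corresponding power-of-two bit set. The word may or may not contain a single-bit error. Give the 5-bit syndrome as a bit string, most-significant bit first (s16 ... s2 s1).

11111

s1: b1⊕b3⊕b5⊕b7⊕b9⊕b11⊕b13⊕b15⊕b17⊕b19⊕b21⊕b23⊕b25⊕b27⊕b29⊕b31 = 1⊕1⊕1⊕1⊕0⊕1⊕1⊕0⊕0⊕0⊕1⊕1⊕0⊕0⊕1⊕0 = 1
s2: b2⊕b3⊕b6⊕b7⊕b10⊕b11⊕b14⊕b15⊕b18⊕b19⊕b22⊕b23⊕b26⊕b27⊕b30⊕b31 = 1⊕1⊕0⊕1⊕1⊕1⊕0⊕0⊕1⊕0⊕0⊕1⊕0⊕0⊕0⊕0 = 1
s4: b4⊕b5⊕b6⊕b7⊕b12⊕b13⊕b14⊕b15⊕b20⊕b21⊕b22⊕b23⊕b28⊕b29⊕b30⊕b31 = 1⊕1⊕0⊕1⊕0⊕1⊕0⊕0⊕1⊕1⊕0⊕1⊕1⊕1⊕0⊕0 = 1
s8: b8⊕b9⊕b10⊕b11⊕b12⊕b13⊕b14⊕b15⊕b24⊕b25⊕b26⊕b27⊕b28⊕b29⊕b30⊕b31 = 0⊕0⊕1⊕1⊕0⊕1⊕0⊕0⊕0⊕0⊕0⊕0⊕1⊕1⊕0⊕0 = 1
s16: b16⊕b17⊕b18⊕b19⊕b20⊕b21⊕b22⊕b23⊕b24⊕b25⊕b26⊕b27⊕b28⊕b29⊕b30⊕b31 = 1⊕0⊕1⊕0⊕1⊕1⊕0⊕1⊕0⊕0⊕0⊕0⊕1⊕1⊕0⊕0 = 1
Syndrome (s16...s1) = 11111 → position 31.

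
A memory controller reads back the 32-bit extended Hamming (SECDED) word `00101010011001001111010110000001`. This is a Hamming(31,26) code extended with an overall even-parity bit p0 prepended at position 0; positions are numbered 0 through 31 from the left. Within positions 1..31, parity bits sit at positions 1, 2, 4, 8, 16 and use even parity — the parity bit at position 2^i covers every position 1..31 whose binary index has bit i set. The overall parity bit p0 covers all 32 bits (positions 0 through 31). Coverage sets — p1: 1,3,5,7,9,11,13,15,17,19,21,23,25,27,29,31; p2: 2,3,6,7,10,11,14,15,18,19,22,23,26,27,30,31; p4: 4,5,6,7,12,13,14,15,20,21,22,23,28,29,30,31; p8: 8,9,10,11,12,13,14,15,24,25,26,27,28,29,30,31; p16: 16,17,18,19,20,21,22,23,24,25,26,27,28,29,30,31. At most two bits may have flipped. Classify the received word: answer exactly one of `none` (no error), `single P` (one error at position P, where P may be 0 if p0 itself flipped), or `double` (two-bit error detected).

double

s1: b1⊕b3⊕b5⊕b7⊕b9⊕b11⊕b13⊕b15⊕b17⊕b19⊕b21⊕b23⊕b25⊕b27⊕b29⊕b31 = 0⊕0⊕0⊕0⊕1⊕0⊕1⊕0⊕1⊕1⊕1⊕1⊕0⊕0⊕0⊕1 = 1
s2: b2⊕b3⊕b6⊕b7⊕b10⊕b11⊕b14⊕b15⊕b18⊕b19⊕b22⊕b23⊕b26⊕b27⊕b30⊕b31 = 1⊕0⊕1⊕0⊕1⊕0⊕0⊕0⊕1⊕1⊕0⊕1⊕0⊕0⊕0⊕1 = 1
s4: b4⊕b5⊕b6⊕b7⊕b12⊕b13⊕b14⊕b15⊕b20⊕b21⊕b22⊕b23⊕b28⊕b29⊕b30⊕b31 = 1⊕0⊕1⊕0⊕0⊕1⊕0⊕0⊕0⊕1⊕0⊕1⊕0⊕0⊕0⊕1 = 0
s8: b8⊕b9⊕b10⊕b11⊕b12⊕b13⊕b14⊕b15⊕b24⊕b25⊕b26⊕b27⊕b28⊕b29⊕b30⊕b31 = 0⊕1⊕1⊕0⊕0⊕1⊕0⊕0⊕1⊕0⊕0⊕0⊕0⊕0⊕0⊕1 = 1
s16: b16⊕b17⊕b18⊕b19⊕b20⊕b21⊕b22⊕b23⊕b24⊕b25⊕b26⊕b27⊕b28⊕b29⊕b30⊕b31 = 1⊕1⊕1⊕1⊕0⊕1⊕0⊕1⊕1⊕0⊕0⊕0⊕0⊕0⊕0⊕1 = 0
Syndrome (s16...s1) = 01011 → position 11.
Overall parity (XOR of all 32 bits, including p0): 0⊕0⊕1⊕0⊕1⊕0⊕1⊕0⊕0⊕1⊕1⊕0⊕0⊕1⊕0⊕0⊕1⊕1⊕1⊕1⊕0⊕1⊕0⊕1⊕1⊕0⊕0⊕0⊕0⊕0⊕0⊕1 = 0
Overall=0, syndrome position=11 → double-bit error detected (uncorrectable).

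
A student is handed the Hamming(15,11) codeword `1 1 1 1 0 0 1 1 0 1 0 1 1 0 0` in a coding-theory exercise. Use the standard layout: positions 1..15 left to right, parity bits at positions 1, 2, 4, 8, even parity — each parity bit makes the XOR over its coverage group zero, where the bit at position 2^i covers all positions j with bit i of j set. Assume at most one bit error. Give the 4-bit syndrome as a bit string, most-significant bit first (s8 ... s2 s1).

s1: b1⊕b3⊕b5⊕b7⊕b9⊕b11⊕b13⊕b15 = 1⊕1⊕0⊕1⊕0⊕0⊕1⊕0 = 0
s2: b2⊕b3⊕b6⊕b7⊕b10⊕b11⊕b14⊕b15 = 1⊕1⊕0⊕1⊕1⊕0⊕0⊕0 = 0
s4: b4⊕b5⊕b6⊕b7⊕b12⊕b13⊕b14⊕b15 = 1⊕0⊕0⊕1⊕1⊕1⊕0⊕0 = 0
s8: b8⊕b9⊕b10⊕b11⊕b12⊕b13⊕b14⊕b15 = 1⊕0⊕1⊕0⊕1⊕1⊕0⊕0 = 0
Syndrome (s8...s1) = 0000 → position 0 (no error).

0000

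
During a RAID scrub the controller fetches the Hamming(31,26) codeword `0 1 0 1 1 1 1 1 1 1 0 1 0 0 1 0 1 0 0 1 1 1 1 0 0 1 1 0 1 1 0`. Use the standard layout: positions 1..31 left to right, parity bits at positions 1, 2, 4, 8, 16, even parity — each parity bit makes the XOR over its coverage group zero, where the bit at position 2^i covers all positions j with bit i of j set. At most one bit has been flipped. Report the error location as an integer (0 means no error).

s1: b1⊕b3⊕b5⊕b7⊕b9⊕b11⊕b13⊕b15⊕b17⊕b19⊕b21⊕b23⊕b25⊕b27⊕b29⊕b31 = 0⊕0⊕1⊕1⊕1⊕0⊕0⊕1⊕1⊕0⊕1⊕1⊕0⊕1⊕1⊕0 = 1
s2: b2⊕b3⊕b6⊕b7⊕b10⊕b11⊕b14⊕b15⊕b18⊕b19⊕b22⊕b23⊕b26⊕b27⊕b30⊕b31 = 1⊕0⊕1⊕1⊕1⊕0⊕0⊕1⊕0⊕0⊕1⊕1⊕1⊕1⊕1⊕0 = 0
s4: b4⊕b5⊕b6⊕b7⊕b12⊕b13⊕b14⊕b15⊕b20⊕b21⊕b22⊕b23⊕b28⊕b29⊕b30⊕b31 = 1⊕1⊕1⊕1⊕1⊕0⊕0⊕1⊕1⊕1⊕1⊕1⊕0⊕1⊕1⊕0 = 0
s8: b8⊕b9⊕b10⊕b11⊕b12⊕b13⊕b14⊕b15⊕b24⊕b25⊕b26⊕b27⊕b28⊕b29⊕b30⊕b31 = 1⊕1⊕1⊕0⊕1⊕0⊕0⊕1⊕0⊕0⊕1⊕1⊕0⊕1⊕1⊕0 = 1
s16: b16⊕b17⊕b18⊕b19⊕b20⊕b21⊕b22⊕b23⊕b24⊕b25⊕b26⊕b27⊕b28⊕b29⊕b30⊕b31 = 0⊕1⊕0⊕0⊕1⊕1⊕1⊕1⊕0⊕0⊕1⊕1⊕0⊕1⊕1⊕0 = 1
Syndrome (s16...s1) = 11001 → position 25.

25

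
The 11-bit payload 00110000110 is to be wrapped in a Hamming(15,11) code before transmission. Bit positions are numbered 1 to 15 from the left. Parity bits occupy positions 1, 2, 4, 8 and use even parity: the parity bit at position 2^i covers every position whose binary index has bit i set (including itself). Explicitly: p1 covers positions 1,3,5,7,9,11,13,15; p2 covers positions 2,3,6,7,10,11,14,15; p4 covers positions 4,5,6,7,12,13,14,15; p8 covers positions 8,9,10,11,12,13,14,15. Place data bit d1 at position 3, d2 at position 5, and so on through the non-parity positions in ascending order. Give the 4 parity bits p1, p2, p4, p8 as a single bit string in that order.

0100

Place data bits at non-power-of-two positions: b3=0, b5=0, b6=1, b7=1, b9=0, b10=0, b11=0, b12=0, b13=1, b14=1, b15=0.
p1 = XOR of data positions {3,5,7,9,11,13,15} = 0⊕0⊕1⊕0⊕0⊕1⊕0 = 0
p2 = XOR of data positions {3,6,7,10,11,14,15} = 0⊕1⊕1⊕0⊕0⊕1⊕0 = 1
p4 = XOR of data positions {5,6,7,12,13,14,15} = 0⊕1⊕1⊕0⊕1⊕1⊕0 = 0
p8 = XOR of data positions {9,10,11,12,13,14,15} = 0⊕0⊕0⊕0⊕1⊕1⊕0 = 0
Parity bits p1,p2,p4,p8 = 0100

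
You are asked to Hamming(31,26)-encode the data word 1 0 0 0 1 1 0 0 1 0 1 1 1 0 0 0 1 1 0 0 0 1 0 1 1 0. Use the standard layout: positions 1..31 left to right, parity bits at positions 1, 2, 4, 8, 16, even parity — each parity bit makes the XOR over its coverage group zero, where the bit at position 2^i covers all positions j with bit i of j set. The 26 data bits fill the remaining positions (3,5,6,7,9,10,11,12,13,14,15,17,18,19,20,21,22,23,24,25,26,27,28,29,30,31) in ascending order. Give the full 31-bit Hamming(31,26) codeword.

Place data bits at non-power-of-two positions: b3=1, b5=0, b6=0, b7=0, b9=1, b10=1, b11=0, b12=0, b13=1, b14=0, b15=1, b17=1, b18=1, b19=0, b20=0, b21=0, b22=1, b23=1, b24=0, b25=0, b26=0, b27=1, b28=0, b29=1, b30=1, b31=0.
p1 = XOR of data positions {3,5,7,9,11,13,15,17,19,21,23,25,27,29,31} = 1⊕0⊕0⊕1⊕0⊕1⊕1⊕1⊕0⊕0⊕1⊕0⊕1⊕1⊕0 = 0
p2 = XOR of data positions {3,6,7,10,11,14,15,18,19,22,23,26,27,30,31} = 1⊕0⊕0⊕1⊕0⊕0⊕1⊕1⊕0⊕1⊕1⊕0⊕1⊕1⊕0 = 0
p4 = XOR of data positions {5,6,7,12,13,14,15,20,21,22,23,28,29,30,31} = 0⊕0⊕0⊕0⊕1⊕0⊕1⊕0⊕0⊕1⊕1⊕0⊕1⊕1⊕0 = 0
p8 = XOR of data positions {9,10,11,12,13,14,15,24,25,26,27,28,29,30,31} = 1⊕1⊕0⊕0⊕1⊕0⊕1⊕0⊕0⊕0⊕1⊕0⊕1⊕1⊕0 = 1
p16 = XOR of data positions {17,18,19,20,21,22,23,24,25,26,27,28,29,30,31} = 1⊕1⊕0⊕0⊕0⊕1⊕1⊕0⊕0⊕0⊕1⊕0⊕1⊕1⊕0 = 1
Codeword b1..b31 = 0010000111001011110001100010110

0010000111001011110001100010110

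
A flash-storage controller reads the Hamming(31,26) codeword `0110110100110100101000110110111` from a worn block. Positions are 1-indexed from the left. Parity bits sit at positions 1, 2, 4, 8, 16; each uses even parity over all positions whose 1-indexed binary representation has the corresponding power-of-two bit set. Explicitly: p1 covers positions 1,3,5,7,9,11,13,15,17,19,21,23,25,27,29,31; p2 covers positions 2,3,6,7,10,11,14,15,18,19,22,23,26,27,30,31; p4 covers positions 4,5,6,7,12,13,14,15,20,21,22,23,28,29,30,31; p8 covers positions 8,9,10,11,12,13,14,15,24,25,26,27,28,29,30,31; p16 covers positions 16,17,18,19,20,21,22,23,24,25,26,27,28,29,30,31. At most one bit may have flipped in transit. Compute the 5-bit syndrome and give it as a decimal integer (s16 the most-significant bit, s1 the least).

19

s1: b1⊕b3⊕b5⊕b7⊕b9⊕b11⊕b13⊕b15⊕b17⊕b19⊕b21⊕b23⊕b25⊕b27⊕b29⊕b31 = 0⊕1⊕1⊕0⊕0⊕1⊕0⊕0⊕1⊕1⊕0⊕1⊕0⊕1⊕1⊕1 = 1
s2: b2⊕b3⊕b6⊕b7⊕b10⊕b11⊕b14⊕b15⊕b18⊕b19⊕b22⊕b23⊕b26⊕b27⊕b30⊕b31 = 1⊕1⊕1⊕0⊕0⊕1⊕1⊕0⊕0⊕1⊕0⊕1⊕1⊕1⊕1⊕1 = 1
s4: b4⊕b5⊕b6⊕b7⊕b12⊕b13⊕b14⊕b15⊕b20⊕b21⊕b22⊕b23⊕b28⊕b29⊕b30⊕b31 = 0⊕1⊕1⊕0⊕1⊕0⊕1⊕0⊕0⊕0⊕0⊕1⊕0⊕1⊕1⊕1 = 0
s8: b8⊕b9⊕b10⊕b11⊕b12⊕b13⊕b14⊕b15⊕b24⊕b25⊕b26⊕b27⊕b28⊕b29⊕b30⊕b31 = 1⊕0⊕0⊕1⊕1⊕0⊕1⊕0⊕1⊕0⊕1⊕1⊕0⊕1⊕1⊕1 = 0
s16: b16⊕b17⊕b18⊕b19⊕b20⊕b21⊕b22⊕b23⊕b24⊕b25⊕b26⊕b27⊕b28⊕b29⊕b30⊕b31 = 0⊕1⊕0⊕1⊕0⊕0⊕0⊕1⊕1⊕0⊕1⊕1⊕0⊕1⊕1⊕1 = 1
Syndrome (s16...s1) = 10011 → position 19.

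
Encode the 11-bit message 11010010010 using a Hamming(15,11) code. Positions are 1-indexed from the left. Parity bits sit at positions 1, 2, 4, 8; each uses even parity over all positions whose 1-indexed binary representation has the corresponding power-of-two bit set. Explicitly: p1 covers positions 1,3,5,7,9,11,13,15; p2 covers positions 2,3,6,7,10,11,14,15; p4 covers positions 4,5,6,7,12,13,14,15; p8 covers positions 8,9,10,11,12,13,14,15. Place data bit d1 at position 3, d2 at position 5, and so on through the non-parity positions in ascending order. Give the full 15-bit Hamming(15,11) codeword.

Place data bits at non-power-of-two positions: b3=1, b5=1, b6=0, b7=1, b9=0, b10=0, b11=1, b12=0, b13=0, b14=1, b15=0.
p1 = XOR of data positions {3,5,7,9,11,13,15} = 1⊕1⊕1⊕0⊕1⊕0⊕0 = 0
p2 = XOR of data positions {3,6,7,10,11,14,15} = 1⊕0⊕1⊕0⊕1⊕1⊕0 = 0
p4 = XOR of data positions {5,6,7,12,13,14,15} = 1⊕0⊕1⊕0⊕0⊕1⊕0 = 1
p8 = XOR of data positions {9,10,11,12,13,14,15} = 0⊕0⊕1⊕0⊕0⊕1⊕0 = 0
Codeword b1..b15 = 001110100010010

001110100010010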